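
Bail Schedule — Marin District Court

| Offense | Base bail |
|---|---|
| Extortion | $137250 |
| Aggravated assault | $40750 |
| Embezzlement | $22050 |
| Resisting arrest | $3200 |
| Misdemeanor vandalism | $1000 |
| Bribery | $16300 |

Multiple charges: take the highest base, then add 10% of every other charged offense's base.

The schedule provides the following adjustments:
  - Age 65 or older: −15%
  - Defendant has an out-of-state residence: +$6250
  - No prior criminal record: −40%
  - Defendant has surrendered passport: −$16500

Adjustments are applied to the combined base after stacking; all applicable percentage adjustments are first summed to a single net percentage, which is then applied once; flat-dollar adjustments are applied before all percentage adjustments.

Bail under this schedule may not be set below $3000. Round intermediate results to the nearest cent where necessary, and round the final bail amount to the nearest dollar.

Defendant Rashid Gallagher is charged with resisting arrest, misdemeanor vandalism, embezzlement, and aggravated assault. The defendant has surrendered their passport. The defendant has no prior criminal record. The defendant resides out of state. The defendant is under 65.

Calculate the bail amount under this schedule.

Base amounts from the schedule: resisting arrest $3200; misdemeanor vandalism $1000; embezzlement $22050; aggravated assault $40750.
Stacking rule: highest base plus 10% of each additional charge. Highest is aggravated assault at $40750. Additional: $3200 × 10% = $320; $1000 × 10% = $100; $22050 × 10% = $2205. Combined base = $40750 + $2625 = $43375.
Defendant has an out-of-state residence (+$6250 flat): $43375 + $6250 = $49625.
Defendant has surrendered passport (−$16500 flat): $49625 − $16500 = $33125.
No prior criminal record (−40%): $33125 × 0.6 = $19875.
$19875 is at or above the $3000 minimum.

$19875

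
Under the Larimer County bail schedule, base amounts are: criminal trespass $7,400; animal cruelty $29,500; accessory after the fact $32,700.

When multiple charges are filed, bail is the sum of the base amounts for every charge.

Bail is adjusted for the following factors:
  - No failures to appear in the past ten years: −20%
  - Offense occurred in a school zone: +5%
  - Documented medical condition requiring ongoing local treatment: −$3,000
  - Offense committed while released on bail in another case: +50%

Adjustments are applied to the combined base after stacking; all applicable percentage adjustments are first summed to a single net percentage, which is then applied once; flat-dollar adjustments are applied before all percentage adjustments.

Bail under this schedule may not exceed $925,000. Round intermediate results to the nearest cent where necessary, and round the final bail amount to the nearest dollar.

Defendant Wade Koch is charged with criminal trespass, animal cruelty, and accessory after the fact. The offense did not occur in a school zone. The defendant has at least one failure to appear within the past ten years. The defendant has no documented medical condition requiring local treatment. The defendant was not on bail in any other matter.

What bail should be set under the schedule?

$69,600

Base amounts from the schedule: criminal trespass $7,400; animal cruelty $29,500; accessory after the fact $32,700.
Stacking rule: sum of all bases. $7,400 + $29,500 + $32,700 = $69,600.
No adjustment factors apply to this defendant.
$69,600 is within the $925,000 maximum.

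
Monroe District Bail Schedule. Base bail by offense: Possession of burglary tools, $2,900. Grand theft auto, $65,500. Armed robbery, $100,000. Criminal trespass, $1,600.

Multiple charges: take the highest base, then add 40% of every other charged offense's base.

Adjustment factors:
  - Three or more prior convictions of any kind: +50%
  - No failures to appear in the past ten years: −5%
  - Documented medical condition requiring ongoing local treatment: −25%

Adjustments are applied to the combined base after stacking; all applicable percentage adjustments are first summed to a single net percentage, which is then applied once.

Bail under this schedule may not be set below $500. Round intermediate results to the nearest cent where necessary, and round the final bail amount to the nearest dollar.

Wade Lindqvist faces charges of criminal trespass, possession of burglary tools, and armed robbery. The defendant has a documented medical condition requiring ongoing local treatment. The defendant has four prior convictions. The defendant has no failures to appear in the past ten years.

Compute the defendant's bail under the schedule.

$122,160

Base amounts from the schedule: criminal trespass $1,600; possession of burglary tools $2,900; armed robbery $100,000.
Stacking rule: highest base plus 40% of each additional charge. Highest is armed robbery at $100,000. Additional: $1,600 × 40% = $640; $2,900 × 40% = $1,160. Combined base = $100,000 + $1,800 = $101,800.
Net percentage adjustment: +50% −5% −25% = +20%. $101,800 × 1.2 = $122,160.
$122,160 is at or above the $500 minimum.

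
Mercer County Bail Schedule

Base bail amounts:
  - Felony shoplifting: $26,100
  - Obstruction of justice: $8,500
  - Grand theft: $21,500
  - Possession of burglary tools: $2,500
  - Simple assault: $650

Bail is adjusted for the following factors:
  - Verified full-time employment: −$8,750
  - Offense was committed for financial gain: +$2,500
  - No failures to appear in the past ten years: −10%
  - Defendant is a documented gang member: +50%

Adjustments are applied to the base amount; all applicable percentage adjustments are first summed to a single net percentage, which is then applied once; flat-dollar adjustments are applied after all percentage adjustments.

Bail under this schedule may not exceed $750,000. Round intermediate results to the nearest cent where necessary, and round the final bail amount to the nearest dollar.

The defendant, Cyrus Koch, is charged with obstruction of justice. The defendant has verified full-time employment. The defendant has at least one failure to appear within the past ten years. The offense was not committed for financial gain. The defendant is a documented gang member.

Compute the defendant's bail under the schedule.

Base amounts from the schedule: obstruction of justice $8,500.
Single charge. Combined base = $8,500.
Defendant is a documented gang member (+50%): $8,500 × 1.5 = $12,750.
Verified full-time employment (−$8,750 flat): $12,750 − $8,750 = $4,000.
$4,000 is within the $750,000 maximum.

$4,000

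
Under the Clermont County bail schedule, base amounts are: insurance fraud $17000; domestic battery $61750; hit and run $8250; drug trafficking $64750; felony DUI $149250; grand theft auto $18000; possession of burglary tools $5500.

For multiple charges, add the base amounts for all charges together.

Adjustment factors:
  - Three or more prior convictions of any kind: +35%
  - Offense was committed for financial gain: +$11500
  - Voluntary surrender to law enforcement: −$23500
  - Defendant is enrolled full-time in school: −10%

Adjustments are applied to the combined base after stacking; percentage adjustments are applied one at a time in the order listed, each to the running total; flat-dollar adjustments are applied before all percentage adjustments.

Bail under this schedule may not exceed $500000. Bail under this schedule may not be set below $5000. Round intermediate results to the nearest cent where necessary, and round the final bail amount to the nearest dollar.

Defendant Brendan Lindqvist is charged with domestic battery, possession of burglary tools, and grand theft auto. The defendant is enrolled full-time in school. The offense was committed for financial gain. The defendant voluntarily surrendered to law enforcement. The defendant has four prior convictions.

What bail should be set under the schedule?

$88999

Base amounts from the schedule: domestic battery $61750; possession of burglary tools $5500; grand theft auto $18000.
Stacking rule: sum of all bases. $61750 + $5500 + $18000 = $85250.
Offense was committed for financial gain (+$11500 flat): $85250 + $11500 = $96750.
Voluntary surrender to law enforcement (−$23500 flat): $96750 − $23500 = $73250.
Three or more prior convictions of any kind (+35%): $73250 × 1.35 = $98887.50.
Defendant is enrolled full-time in school (−10%): $98887.50 × 0.9 = $88998.75.
$88998.75 is within the $500000 maximum.
$88998.75 is at or above the $5000 minimum.
Rounded to the nearest dollar: $88999.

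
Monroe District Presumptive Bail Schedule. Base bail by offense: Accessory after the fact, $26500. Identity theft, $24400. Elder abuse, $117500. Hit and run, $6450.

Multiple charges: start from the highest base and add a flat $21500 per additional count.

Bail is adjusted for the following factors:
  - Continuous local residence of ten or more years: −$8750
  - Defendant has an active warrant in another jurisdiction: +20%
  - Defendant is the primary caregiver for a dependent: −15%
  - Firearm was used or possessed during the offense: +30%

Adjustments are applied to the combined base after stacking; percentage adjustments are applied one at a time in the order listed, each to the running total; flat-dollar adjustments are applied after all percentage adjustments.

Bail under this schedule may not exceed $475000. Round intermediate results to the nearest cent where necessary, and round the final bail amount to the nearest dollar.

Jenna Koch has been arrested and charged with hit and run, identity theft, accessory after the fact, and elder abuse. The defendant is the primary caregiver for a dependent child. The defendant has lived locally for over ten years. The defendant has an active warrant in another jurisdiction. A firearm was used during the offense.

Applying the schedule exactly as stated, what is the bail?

Base amounts from the schedule: hit and run $6450; identity theft $24400; accessory after the fact $26500; elder abuse $117500.
Stacking rule: highest base plus $21500 per additional charge. Highest is elder abuse at $117500; 3 additional charges → +$64500. Combined base = $182000.
Defendant has an active warrant in another jurisdiction (+20%): $182000 × 1.2 = $218400.
Defendant is the primary caregiver for a dependent (−15%): $218400 × 0.85 = $185640.
Firearm was used or possessed during the offense (+30%): $185640 × 1.3 = $241332.
Continuous local residence of ten or more years (−$8750 flat): $241332 − $8750 = $232582.
$232582 is within the $475000 maximum.

$232582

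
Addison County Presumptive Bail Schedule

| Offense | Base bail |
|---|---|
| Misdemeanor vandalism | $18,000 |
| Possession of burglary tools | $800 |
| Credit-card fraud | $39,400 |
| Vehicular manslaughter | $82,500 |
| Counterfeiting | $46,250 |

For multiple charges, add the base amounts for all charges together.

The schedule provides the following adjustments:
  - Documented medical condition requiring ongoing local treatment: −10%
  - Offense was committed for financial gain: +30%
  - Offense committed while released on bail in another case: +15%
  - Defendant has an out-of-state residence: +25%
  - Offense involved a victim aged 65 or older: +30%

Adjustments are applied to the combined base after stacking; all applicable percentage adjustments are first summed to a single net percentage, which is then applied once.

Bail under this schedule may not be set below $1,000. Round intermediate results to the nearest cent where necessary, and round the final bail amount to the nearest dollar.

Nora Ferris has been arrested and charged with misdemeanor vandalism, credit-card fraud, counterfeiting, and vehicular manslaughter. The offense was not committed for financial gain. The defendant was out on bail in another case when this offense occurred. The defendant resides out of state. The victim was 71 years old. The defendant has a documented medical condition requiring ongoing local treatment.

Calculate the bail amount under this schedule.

$297,840

Base amounts from the schedule: misdemeanor vandalism $18,000; credit-card fraud $39,400; counterfeiting $46,250; vehicular manslaughter $82,500.
Stacking rule: sum of all bases. $18,000 + $39,400 + $46,250 + $82,500 = $186,150.
Net percentage adjustment: −10% +15% +25% +30% = +60%. $186,150 × 1.6 = $297,840.
$297,840 is at or above the $1,000 minimum.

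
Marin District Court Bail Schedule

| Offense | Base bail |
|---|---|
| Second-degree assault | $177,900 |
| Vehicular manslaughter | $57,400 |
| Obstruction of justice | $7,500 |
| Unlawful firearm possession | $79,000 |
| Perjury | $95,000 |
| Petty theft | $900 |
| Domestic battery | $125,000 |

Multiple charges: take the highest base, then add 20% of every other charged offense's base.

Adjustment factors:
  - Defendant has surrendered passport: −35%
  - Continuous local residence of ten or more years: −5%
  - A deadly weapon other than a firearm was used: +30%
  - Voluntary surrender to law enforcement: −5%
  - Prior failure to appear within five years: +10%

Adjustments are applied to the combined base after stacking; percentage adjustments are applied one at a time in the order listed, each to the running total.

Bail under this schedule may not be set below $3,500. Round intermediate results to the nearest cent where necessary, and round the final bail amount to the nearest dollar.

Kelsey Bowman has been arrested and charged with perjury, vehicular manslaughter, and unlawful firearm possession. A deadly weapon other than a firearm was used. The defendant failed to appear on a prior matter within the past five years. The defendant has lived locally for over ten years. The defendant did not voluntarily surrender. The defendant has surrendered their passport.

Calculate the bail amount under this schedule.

Base amounts from the schedule: perjury $95,000; vehicular manslaughter $57,400; unlawful firearm possession $79,000.
Stacking rule: highest base plus 20% of each additional charge. Highest is perjury at $95,000. Additional: $57,400 × 20% = $11,480; $79,000 × 20% = $15,800. Combined base = $95,000 + $27,280 = $122,280.
Defendant has surrendered passport (−35%): $122,280 × 0.65 = $79,482.
Continuous local residence of ten or more years (−5%): $79,482 × 0.95 = $75,507.90.
A deadly weapon other than a firearm was used (+30%): $75,507.90 × 1.3 = $98,160.27.
Prior failure to appear within five years (+10%): $98,160.27 × 1.1 = $107,976.30.
$107,976.30 is at or above the $3,500 minimum.
Rounded to the nearest dollar: $107,976.

$107,976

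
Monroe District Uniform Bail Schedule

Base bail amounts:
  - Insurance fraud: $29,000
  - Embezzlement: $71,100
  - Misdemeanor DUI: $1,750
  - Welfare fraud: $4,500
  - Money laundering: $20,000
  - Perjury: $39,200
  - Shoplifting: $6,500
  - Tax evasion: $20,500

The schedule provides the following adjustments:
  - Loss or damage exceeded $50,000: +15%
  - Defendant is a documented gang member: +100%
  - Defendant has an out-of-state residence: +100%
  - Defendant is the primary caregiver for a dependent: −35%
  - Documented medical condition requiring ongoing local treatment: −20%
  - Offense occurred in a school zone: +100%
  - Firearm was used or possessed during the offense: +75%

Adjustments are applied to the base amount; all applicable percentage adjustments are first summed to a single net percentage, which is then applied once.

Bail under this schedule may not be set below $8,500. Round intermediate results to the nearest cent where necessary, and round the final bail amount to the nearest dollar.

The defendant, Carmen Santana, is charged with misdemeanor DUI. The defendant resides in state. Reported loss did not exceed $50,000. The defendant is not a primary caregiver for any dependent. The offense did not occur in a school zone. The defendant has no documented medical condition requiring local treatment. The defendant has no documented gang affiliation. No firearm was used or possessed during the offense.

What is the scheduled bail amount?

$8,500

Base amounts from the schedule: misdemeanor DUI $1,750.
Single charge. Combined base = $1,750.
No adjustment factors apply to this defendant.
Result $1,750 is below the minimum of $8,500; bail is set at the minimum $8,500.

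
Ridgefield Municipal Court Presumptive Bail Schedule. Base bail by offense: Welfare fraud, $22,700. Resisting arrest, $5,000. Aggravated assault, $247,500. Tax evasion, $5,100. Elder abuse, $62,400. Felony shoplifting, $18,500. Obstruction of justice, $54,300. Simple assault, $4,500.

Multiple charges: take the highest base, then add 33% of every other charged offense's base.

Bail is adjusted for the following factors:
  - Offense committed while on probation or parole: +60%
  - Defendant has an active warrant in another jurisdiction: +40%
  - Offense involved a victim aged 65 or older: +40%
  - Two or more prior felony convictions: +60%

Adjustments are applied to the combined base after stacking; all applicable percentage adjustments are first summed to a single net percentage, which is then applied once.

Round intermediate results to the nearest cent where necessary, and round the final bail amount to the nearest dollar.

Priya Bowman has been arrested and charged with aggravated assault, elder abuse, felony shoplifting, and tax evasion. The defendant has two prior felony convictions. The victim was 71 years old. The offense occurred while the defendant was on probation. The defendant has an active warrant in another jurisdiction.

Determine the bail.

$827,640

Base amounts from the schedule: aggravated assault $247,500; elder abuse $62,400; felony shoplifting $18,500; tax evasion $5,100.
Stacking rule: highest base plus 33% of each additional charge. Highest is aggravated assault at $247,500. Additional: $62,400 × 33% = $20,592; $18,500 × 33% = $6,105; $5,100 × 33% = $1,683. Combined base = $247,500 + $28,380 = $275,880.
Net percentage adjustment: +60% +40% +40% +60% = +200%. $275,880 × 3 = $827,640.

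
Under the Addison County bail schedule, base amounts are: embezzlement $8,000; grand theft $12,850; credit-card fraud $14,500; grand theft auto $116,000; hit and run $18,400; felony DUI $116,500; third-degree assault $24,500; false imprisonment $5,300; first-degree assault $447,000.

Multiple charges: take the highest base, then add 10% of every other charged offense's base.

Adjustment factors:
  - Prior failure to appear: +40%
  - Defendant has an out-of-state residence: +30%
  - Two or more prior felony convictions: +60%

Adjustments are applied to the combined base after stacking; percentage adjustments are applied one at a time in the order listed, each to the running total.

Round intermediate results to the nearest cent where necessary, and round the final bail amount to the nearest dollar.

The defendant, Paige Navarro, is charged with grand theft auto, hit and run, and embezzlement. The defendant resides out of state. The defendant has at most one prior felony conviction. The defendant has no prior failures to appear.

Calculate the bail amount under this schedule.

Base amounts from the schedule: grand theft auto $116,000; hit and run $18,400; embezzlement $8,000.
Stacking rule: highest base plus 10% of each additional charge. Highest is grand theft auto at $116,000. Additional: $18,400 × 10% = $1,840; $8,000 × 10% = $800. Combined base = $116,000 + $2,640 = $118,640.
Defendant has an out-of-state residence (+30%): $118,640 × 1.3 = $154,232.

$154,232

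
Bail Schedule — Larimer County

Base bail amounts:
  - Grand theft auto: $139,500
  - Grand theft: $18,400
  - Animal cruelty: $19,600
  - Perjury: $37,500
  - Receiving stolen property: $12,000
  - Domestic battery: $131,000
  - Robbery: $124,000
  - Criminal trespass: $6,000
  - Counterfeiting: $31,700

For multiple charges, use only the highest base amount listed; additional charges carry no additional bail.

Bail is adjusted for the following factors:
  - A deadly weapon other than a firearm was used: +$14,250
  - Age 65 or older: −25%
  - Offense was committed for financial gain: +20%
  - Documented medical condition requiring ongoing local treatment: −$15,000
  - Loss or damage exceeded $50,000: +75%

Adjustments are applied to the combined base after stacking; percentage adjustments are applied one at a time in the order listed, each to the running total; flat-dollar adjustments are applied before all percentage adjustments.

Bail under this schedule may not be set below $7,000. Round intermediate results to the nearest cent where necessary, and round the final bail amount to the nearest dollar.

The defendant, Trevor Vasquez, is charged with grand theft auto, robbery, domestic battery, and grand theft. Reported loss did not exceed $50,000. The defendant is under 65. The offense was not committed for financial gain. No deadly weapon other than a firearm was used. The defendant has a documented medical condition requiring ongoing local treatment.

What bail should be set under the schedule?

$124,500

Base amounts from the schedule: grand theft auto $139,500; robbery $124,000; domestic battery $131,000; grand theft $18,400.
Stacking rule: use the highest base only. Highest is grand theft auto at $139,500. Combined base = $139,500.
Documented medical condition requiring ongoing local treatment (−$15,000 flat): $139,500 − $15,000 = $124,500.
$124,500 is at or above the $7,000 minimum.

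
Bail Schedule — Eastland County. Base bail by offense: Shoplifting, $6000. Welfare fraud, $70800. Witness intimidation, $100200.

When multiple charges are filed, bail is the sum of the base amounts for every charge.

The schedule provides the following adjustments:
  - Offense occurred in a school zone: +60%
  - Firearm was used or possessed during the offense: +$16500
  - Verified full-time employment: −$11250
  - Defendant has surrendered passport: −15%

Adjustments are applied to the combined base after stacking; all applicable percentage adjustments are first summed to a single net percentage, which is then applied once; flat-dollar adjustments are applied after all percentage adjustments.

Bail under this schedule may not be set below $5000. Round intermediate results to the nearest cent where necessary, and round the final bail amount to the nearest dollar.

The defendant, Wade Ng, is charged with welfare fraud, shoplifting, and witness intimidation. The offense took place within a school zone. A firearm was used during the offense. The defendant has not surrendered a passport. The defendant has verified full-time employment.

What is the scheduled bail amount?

Base amounts from the schedule: welfare fraud $70800; shoplifting $6000; witness intimidation $100200.
Stacking rule: sum of all bases. $70800 + $6000 + $100200 = $177000.
Offense occurred in a school zone (+60%): $177000 × 1.6 = $283200.
Firearm was used or possessed during the offense (+$16500 flat): $283200 + $16500 = $299700.
Verified full-time employment (−$11250 flat): $299700 − $11250 = $288450.
$288450 is at or above the $5000 minimum.

$288450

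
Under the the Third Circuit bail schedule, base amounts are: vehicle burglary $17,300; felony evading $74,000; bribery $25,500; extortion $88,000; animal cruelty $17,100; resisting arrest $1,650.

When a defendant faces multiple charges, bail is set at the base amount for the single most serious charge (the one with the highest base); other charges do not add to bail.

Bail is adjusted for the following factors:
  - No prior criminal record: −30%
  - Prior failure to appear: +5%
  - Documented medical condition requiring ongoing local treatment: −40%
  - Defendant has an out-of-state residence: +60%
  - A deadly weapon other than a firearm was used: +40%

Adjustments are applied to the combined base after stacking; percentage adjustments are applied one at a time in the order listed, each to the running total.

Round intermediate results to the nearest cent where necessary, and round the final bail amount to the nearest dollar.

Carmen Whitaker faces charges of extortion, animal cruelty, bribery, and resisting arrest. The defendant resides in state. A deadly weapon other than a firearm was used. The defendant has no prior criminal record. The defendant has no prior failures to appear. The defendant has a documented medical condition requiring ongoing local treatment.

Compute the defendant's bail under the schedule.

Base amounts from the schedule: extortion $88,000; animal cruelty $17,100; bribery $25,500; resisting arrest $1,650.
Stacking rule: use the highest base only. Highest is extortion at $88,000. Combined base = $88,000.
No prior criminal record (−30%): $88,000 × 0.7 = $61,600.
Documented medical condition requiring ongoing local treatment (−40%): $61,600 × 0.6 = $36,960.
A deadly weapon other than a firearm was used (+40%): $36,960 × 1.4 = $51,744.

$51,744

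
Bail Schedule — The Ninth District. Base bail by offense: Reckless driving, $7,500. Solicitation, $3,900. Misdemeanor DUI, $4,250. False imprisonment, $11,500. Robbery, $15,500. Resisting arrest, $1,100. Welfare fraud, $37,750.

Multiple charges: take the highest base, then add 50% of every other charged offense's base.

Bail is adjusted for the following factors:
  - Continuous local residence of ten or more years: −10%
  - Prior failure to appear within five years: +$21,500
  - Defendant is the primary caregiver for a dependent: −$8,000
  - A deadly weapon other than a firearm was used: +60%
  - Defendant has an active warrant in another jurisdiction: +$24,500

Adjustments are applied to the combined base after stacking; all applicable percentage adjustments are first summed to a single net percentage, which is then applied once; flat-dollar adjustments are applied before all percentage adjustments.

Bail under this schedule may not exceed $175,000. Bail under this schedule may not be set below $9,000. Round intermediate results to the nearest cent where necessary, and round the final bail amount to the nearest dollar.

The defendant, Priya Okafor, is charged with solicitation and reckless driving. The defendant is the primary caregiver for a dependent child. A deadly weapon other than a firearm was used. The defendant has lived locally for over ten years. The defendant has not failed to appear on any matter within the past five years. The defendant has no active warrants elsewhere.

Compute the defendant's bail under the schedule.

$9,000

Base amounts from the schedule: solicitation $3,900; reckless driving $7,500.
Stacking rule: highest base plus 50% of each additional charge. Highest is reckless driving at $7,500. Additional: $3,900 × 50% = $1,950. Combined base = $7,500 + $1,950 = $9,450.
Defendant is the primary caregiver for a dependent (−$8,000 flat): $9,450 − $8,000 = $1,450.
Net percentage adjustment: −10% +60% = +50%. $1,450 × 1.5 = $2,175.
$2,175 is within the $175,000 maximum.
Result $2,175 is below the minimum of $9,000; bail is set at the minimum $9,000.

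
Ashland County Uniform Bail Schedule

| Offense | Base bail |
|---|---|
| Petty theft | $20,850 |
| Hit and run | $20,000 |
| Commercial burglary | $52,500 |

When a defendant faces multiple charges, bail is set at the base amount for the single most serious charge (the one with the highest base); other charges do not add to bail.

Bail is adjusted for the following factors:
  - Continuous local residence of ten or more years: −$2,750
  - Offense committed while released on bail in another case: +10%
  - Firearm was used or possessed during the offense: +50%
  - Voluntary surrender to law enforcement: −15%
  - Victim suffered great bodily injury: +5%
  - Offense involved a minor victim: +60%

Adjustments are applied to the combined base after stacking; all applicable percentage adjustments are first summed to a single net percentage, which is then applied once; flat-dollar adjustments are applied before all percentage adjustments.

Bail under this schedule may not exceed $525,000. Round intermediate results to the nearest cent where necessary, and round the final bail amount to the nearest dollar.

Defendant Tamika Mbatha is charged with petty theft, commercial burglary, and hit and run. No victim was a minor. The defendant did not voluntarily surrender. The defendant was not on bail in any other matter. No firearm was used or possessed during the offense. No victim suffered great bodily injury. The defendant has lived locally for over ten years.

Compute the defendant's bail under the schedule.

$49,750

Base amounts from the schedule: petty theft $20,850; commercial burglary $52,500; hit and run $20,000.
Stacking rule: use the highest base only. Highest is commercial burglary at $52,500. Combined base = $52,500.
Continuous local residence of ten or more years (−$2,750 flat): $52,500 − $2,750 = $49,750.
$49,750 is within the $525,000 maximum.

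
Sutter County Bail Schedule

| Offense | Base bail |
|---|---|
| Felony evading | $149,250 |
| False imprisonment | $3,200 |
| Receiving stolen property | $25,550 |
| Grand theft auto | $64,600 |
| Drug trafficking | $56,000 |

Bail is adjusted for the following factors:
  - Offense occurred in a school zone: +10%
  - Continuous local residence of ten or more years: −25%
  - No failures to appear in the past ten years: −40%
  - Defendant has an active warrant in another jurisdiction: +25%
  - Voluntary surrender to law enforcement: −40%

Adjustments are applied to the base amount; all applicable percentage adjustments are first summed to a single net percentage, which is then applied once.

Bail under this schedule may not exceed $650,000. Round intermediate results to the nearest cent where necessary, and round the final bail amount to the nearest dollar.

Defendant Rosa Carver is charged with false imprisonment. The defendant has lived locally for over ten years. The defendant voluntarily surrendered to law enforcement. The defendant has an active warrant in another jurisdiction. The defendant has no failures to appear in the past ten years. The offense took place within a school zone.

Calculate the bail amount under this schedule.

$960

Base amounts from the schedule: false imprisonment $3,200.
Single charge. Combined base = $3,200.
Net percentage adjustment: +10% −25% −40% +25% −40% = −70%. $3,200 × 0.3 = $960.
$960 is within the $650,000 maximum.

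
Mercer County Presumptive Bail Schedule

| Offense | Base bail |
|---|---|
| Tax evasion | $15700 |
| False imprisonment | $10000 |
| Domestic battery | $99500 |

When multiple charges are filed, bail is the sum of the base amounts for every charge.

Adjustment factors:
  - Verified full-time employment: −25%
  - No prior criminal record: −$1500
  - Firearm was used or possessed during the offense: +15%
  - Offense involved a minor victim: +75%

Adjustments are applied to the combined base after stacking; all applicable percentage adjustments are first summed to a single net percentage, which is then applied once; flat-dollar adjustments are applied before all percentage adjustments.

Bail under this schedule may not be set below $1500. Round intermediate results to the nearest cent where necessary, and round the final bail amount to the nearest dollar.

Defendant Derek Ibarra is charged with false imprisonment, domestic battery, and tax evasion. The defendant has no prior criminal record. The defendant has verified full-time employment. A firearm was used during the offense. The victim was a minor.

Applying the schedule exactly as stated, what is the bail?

Base amounts from the schedule: false imprisonment $10000; domestic battery $99500; tax evasion $15700.
Stacking rule: sum of all bases. $10000 + $99500 + $15700 = $125200.
No prior criminal record (−$1500 flat): $125200 − $1500 = $123700.
Net percentage adjustment: −25% +15% +75% = +65%. $123700 × 1.65 = $204105.
$204105 is at or above the $1500 minimum.

$204105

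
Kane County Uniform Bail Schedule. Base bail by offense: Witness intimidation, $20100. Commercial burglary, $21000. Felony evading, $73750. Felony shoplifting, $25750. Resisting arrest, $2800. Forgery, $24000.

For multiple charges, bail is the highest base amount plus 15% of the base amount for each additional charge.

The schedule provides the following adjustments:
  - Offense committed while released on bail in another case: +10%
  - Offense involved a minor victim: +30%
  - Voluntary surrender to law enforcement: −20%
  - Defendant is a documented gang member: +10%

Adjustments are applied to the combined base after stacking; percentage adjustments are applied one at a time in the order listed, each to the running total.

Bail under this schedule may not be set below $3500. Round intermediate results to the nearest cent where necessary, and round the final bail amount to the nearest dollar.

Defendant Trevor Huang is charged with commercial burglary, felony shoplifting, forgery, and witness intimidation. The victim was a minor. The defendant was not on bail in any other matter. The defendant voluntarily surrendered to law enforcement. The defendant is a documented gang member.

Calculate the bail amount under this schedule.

$40629

Base amounts from the schedule: commercial burglary $21000; felony shoplifting $25750; forgery $24000; witness intimidation $20100.
Stacking rule: highest base plus 15% of each additional charge. Highest is felony shoplifting at $25750. Additional: $21000 × 15% = $3150; $24000 × 15% = $3600; $20100 × 15% = $3015. Combined base = $25750 + $9765 = $35515.
Offense involved a minor victim (+30%): $35515 × 1.3 = $46169.50.
Voluntary surrender to law enforcement (−20%): $46169.50 × 0.8 = $36935.60.
Defendant is a documented gang member (+10%): $36935.60 × 1.1 = $40629.16.
$40629.16 is at or above the $3500 minimum.
Rounded to the nearest dollar: $40629.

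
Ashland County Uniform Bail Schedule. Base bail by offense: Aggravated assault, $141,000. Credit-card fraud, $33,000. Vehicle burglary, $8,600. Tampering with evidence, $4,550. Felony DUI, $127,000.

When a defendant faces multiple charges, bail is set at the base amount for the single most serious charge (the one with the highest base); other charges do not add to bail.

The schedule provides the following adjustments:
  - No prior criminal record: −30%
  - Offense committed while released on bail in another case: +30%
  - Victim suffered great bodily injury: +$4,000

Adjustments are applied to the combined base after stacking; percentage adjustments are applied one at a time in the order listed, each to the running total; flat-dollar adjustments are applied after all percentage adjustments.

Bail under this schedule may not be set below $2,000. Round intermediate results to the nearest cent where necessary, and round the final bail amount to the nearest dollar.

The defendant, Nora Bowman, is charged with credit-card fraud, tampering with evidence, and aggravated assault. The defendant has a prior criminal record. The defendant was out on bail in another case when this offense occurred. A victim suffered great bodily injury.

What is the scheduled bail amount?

$187,300

Base amounts from the schedule: credit-card fraud $33,000; tampering with evidence $4,550; aggravated assault $141,000.
Stacking rule: use the highest base only. Highest is aggravated assault at $141,000. Combined base = $141,000.
Offense committed while released on bail in another case (+30%): $141,000 × 1.3 = $183,300.
Victim suffered great bodily injury (+$4,000 flat): $183,300 + $4,000 = $187,300.
$187,300 is at or above the $2,000 minimum.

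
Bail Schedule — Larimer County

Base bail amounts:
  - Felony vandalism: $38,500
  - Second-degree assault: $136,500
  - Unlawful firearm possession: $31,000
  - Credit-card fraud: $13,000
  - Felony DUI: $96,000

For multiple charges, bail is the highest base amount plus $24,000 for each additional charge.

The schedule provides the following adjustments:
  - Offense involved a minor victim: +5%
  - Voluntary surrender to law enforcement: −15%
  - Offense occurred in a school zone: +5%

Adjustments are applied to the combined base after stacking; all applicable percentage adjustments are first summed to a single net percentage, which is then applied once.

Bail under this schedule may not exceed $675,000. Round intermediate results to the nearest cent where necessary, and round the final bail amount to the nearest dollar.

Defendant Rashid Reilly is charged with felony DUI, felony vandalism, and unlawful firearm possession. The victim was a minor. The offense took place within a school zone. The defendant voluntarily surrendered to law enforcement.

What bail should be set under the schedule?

Base amounts from the schedule: felony DUI $96,000; felony vandalism $38,500; unlawful firearm possession $31,000.
Stacking rule: highest base plus $24,000 per additional charge. Highest is felony DUI at $96,000; 2 additional charges → +$48,000. Combined base = $144,000.
Net percentage adjustment: +5% −15% +5% = −5%. $144,000 × 0.95 = $136,800.
$136,800 is within the $675,000 maximum.

$136,800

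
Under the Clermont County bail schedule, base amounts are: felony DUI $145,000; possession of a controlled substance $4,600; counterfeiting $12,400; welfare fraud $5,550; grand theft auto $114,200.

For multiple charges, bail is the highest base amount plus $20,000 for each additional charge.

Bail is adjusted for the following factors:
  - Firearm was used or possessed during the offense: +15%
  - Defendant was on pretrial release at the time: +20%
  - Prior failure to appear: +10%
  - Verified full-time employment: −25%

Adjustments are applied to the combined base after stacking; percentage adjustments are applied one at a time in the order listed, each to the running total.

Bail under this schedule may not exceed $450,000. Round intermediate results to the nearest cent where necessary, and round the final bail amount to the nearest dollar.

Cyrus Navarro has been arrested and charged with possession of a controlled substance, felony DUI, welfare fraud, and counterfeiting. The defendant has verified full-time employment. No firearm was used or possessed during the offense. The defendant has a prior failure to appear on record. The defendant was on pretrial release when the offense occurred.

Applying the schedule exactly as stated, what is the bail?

$202,950

Base amounts from the schedule: possession of a controlled substance $4,600; felony DUI $145,000; welfare fraud $5,550; counterfeiting $12,400.
Stacking rule: highest base plus $20,000 per additional charge. Highest is felony DUI at $145,000; 3 additional charges → +$60,000. Combined base = $205,000.
Defendant was on pretrial release at the time (+20%): $205,000 × 1.2 = $246,000.
Prior failure to appear (+10%): $246,000 × 1.1 = $270,600.
Verified full-time employment (−25%): $270,600 × 0.75 = $202,950.
$202,950 is within the $450,000 maximum.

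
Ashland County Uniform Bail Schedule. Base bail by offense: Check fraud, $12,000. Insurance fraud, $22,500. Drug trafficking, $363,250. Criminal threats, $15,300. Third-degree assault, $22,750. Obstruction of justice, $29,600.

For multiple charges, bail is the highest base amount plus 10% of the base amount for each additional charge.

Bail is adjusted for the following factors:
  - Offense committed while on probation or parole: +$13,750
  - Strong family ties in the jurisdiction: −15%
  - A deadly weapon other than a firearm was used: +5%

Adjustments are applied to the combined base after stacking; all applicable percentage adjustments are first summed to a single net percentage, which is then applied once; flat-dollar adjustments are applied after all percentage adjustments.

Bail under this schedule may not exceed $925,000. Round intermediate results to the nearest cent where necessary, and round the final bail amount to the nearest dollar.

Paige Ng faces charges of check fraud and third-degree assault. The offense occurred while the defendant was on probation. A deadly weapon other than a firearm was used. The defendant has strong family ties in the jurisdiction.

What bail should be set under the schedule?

Base amounts from the schedule: check fraud $12,000; third-degree assault $22,750.
Stacking rule: highest base plus 10% of each additional charge. Highest is third-degree assault at $22,750. Additional: $12,000 × 10% = $1,200. Combined base = $22,750 + $1,200 = $23,950.
Net percentage adjustment: −15% +5% = −10%. $23,950 × 0.9 = $21,555.
Offense committed while on probation or parole (+$13,750 flat): $21,555 + $13,750 = $35,305.
$35,305 is within the $925,000 maximum.

$35,305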